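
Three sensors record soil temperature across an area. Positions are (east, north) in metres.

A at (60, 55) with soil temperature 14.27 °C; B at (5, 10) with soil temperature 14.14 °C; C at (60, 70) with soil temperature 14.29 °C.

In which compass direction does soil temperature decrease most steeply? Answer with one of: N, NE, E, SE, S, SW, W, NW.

Differences from A: to B (Δx, Δy, Δh) = (-55, -45, -0.13); to C = (0, 15, +0.02).
Determinant of the coordinate differences = (-55)·15 − 0·(-45) = -825.
∂T/∂x = [(-0.13)·15 − (+0.02)·(-45)] / -825 = +0.001273
∂T/∂y = [(-55)·(+0.02) − 0·(-0.13)] / -825 = +0.001333
Steepest decrease is along −∇f = (-0.001273 E, -0.001333 N) → southwest.

SW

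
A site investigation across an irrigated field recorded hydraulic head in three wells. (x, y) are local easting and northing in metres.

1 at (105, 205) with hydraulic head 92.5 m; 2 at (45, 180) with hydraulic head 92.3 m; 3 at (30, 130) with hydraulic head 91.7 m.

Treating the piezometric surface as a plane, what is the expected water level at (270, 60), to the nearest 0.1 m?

Differences from 1: to 2 (Δx, Δy, Δh) = (-60, -25, -0.2); to 3 = (-75, -75, -0.8).
Solve a·Δx + b·Δy = Δh: det = (-60)·(-75) − (-75)·(-25) = 2625.
∂h/∂x = [(-0.2)·(-75) − (-0.8)·(-25)] / 2625 = -0.001905
∂h/∂y = [(-60)·(-0.8) − (-75)·(-0.2)] / 2625 = +0.01257
h(270, 60) = 92.5 + (-0.001905)·(165) + (+0.01257)·(-145) = 92.5 -0.314 -1.823 = 90.363 m.

90.4 m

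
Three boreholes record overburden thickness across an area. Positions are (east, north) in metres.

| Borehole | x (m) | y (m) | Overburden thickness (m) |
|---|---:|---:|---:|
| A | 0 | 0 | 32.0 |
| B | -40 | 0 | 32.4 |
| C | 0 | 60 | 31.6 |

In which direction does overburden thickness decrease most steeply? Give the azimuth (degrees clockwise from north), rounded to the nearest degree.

∂d/∂x = (32.4 − 32.0) / (-40 − 0) = -0.010000
∂d/∂y = (31.6 − 32.0) / (60 − 0) = -0.006667
Steepest decrease is along −∇f: components (+0.010000 E, +0.006667 N).
Azimuth = atan2(+0.010000, +0.006667) = 56.3° ≈ 056°.

056°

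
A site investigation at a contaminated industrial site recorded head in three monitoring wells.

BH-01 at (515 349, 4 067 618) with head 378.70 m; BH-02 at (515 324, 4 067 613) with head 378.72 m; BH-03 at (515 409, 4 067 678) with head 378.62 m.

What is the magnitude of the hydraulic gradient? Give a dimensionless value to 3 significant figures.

0.000943

With h = a·x + b·y + c and BH-01 as origin, the differences give:
  (-25)·a + (-5)·b = +0.02
  60·a + 60·b = -0.08
Eliminate b (×60 and ×(-5), subtract): -1200·a = 0.800 → a = ∂h/∂x = -0.0006667
Back-substitute: b = ∂h/∂y = -0.0006667.
|∇h| = √(-0.0006667² + -0.0006667²) = 0.0009429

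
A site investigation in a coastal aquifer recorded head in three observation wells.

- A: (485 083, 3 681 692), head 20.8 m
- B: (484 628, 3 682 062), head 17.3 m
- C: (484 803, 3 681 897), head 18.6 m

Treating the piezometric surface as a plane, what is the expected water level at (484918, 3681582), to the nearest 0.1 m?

Differences from A: to B (Δx, Δy, Δh) = (-455, 370, -3.5); to C = (-280, 205, -2.2).
Determinant of the coordinate differences = (-455)·205 − (-280)·370 = 10325.
∂h/∂x = [(-3.5)·205 − (-2.2)·370] / 10325 = +0.009346
∂h/∂y = [(-455)·(-2.2) − (-280)·(-3.5)] / 10325 = +0.002034
h(484918, 3681582) = 20.8 + (+0.009346)·(-165) + (+0.002034)·(-110) = 20.8 -1.542 -0.224 = 19.034 m.

19.0 m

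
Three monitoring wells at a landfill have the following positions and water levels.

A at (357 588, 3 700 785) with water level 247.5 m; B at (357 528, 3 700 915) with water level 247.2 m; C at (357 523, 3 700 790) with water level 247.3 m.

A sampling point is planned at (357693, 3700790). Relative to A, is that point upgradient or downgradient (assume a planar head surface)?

Taking A as reference: B−A = (-60, 130, -0.3); C−A = (-65, 5, -0.2).
Solve a·Δx + b·Δy = Δh: det = (-60)·5 − (-65)·130 = 8150.
∂h/∂x = [(-0.3)·5 − (-0.2)·130] / 8150 = +0.003006
∂h/∂y = [(-60)·(-0.2) − (-65)·(-0.3)] / 8150 = -0.0009202
Head at (357693, 3700790) = 247.5 + (+0.003006)·(105) + (-0.0009202)·(5) = 247.81 m.
That is higher than the 247.5 m at A, so the point is upgradient.

upgradient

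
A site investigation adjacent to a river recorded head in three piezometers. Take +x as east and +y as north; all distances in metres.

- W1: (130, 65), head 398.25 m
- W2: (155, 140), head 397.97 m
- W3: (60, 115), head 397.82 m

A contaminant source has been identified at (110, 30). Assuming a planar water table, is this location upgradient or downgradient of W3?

upgradient

Differences from W1: to W2 (Δx, Δy, Δh) = (25, 75, -0.28); to W3 = (-70, 50, -0.43).
Determinant of the coordinate differences = 25·50 − (-70)·75 = 6500.
∂h/∂x = [(-0.28)·50 − (-0.43)·75] / 6500 = +0.002808
∂h/∂y = [25·(-0.43) − (-70)·(-0.28)] / 6500 = -0.004669
Head at (110, 30) = 398.25 + (+0.002808)·(-20) + (-0.004669)·(-35) = 398.36 m.
That is higher than the 397.82 m at W3, so the point is upgradient.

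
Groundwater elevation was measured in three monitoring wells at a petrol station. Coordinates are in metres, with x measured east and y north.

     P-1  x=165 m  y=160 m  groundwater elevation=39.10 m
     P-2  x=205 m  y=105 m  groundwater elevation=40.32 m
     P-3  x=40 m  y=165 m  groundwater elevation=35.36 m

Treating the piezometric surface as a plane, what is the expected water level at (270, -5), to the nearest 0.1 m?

Three-point gradient (reference P-1): Δ to P-2 = (40, -55, +1.22), Δ to P-3 = (-125, 5, -3.74).
∂h/∂x = +0.02990, ∂h/∂y = -0.0004345 (det = -6675).
h(270, -5) = 39.10 + (+0.02990)·(105) + (-0.0004345)·(-165) = 39.10 +3.140 +0.072 = 42.311 m.

42.3 m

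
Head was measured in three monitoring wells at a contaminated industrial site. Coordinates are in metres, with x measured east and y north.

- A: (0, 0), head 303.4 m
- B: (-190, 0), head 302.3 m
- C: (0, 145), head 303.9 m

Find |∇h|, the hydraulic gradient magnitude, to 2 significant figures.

∂h/∂x = (302.3 − 303.4) / (-190 − 0) = +0.005789
∂h/∂y = (303.9 − 303.4) / (145 − 0) = +0.003448
|∇h| = √(0.005789² + 0.003448²) = 0.006738

0.0067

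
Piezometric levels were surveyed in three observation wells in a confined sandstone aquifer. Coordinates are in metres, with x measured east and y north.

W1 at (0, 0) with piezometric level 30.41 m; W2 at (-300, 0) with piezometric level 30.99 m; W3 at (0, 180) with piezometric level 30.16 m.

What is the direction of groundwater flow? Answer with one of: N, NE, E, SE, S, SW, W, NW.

NE

∂h/∂x = (30.99 − 30.41) / (-300 − 0) = -0.001933
∂h/∂y = (30.16 − 30.41) / (180 − 0) = -0.001389
Flow = −∇h = (+0.001933 east, +0.001389 north), which points northeast.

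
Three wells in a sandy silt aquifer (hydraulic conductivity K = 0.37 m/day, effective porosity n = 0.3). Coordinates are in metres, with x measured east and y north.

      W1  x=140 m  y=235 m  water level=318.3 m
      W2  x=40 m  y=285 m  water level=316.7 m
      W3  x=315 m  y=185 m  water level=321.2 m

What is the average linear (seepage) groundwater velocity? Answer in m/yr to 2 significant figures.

7.9 m/yr

Differences from W1: to W2 (Δx, Δy, Δh) = (-100, 50, -1.6); to W3 = (175, -50, +2.9).
Solve a·Δx + b·Δy = Δh: det = (-100)·(-50) − 175·50 = -3750.
∂h/∂x = [(-1.6)·(-50) − (+2.9)·50] / -3750 = +0.01733
∂h/∂y = [(-100)·(+2.9) − 175·(-1.6)] / -3750 = +0.002667
|∇h| = √(0.01733² + 0.002667²) = 0.01753
Seepage velocity v = K·i/n = 0.37 × 0.01753 / 0.3 = 0.02162 m/day = 7.897 m/yr.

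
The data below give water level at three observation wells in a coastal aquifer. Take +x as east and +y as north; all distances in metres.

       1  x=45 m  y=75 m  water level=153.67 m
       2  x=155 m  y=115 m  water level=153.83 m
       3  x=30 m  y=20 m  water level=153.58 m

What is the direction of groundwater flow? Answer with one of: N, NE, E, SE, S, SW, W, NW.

Differences from 1: to 2 (Δx, Δy, Δh) = (110, 40, +0.16); to 3 = (-15, -55, -0.09).
Determinant of the coordinate differences = 110·(-55) − (-15)·40 = -5450.
∂h/∂x = [(+0.16)·(-55) − (-0.09)·40] / -5450 = +0.0009541
∂h/∂y = [110·(-0.09) − (-15)·(+0.16)] / -5450 = +0.001376
Flow = −∇h = (-0.0009541 east, -0.001376 north), which points southwest.

SW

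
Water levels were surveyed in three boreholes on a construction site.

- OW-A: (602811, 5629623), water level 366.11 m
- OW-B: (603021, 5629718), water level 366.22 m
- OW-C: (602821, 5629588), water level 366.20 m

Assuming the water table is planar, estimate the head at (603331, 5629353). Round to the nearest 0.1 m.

367.5 m

Taking OW-A as reference: OW-B−OW-A = (210, 95, +0.11); OW-C−OW-A = (10, -35, +0.09).
Determinant of the coordinate differences = 210·(-35) − 10·95 = -8300.
∂h/∂x = [(+0.11)·(-35) − (+0.09)·95] / -8300 = +0.001494
∂h/∂y = [210·(+0.09) − 10·(+0.11)] / -8300 = -0.002145
h(603331, 5629353) = 366.11 + (+0.001494)·(520) + (-0.002145)·(-270) = 366.11 +0.777 +0.579 = 367.466 m.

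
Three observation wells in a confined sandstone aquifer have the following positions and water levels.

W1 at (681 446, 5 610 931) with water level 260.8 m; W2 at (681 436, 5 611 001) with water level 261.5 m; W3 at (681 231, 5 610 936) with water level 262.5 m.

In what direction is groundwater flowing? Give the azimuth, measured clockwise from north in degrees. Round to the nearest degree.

Taking W1 as reference: W2−W1 = (-10, 70, +0.7); W3−W1 = (-215, 5, +1.7).
Determinant of the coordinate differences = (-10)·5 − (-215)·70 = 15000.
∂h/∂x = [(+0.7)·5 − (+1.7)·70] / 15000 = -0.007700
∂h/∂y = [(-10)·(+1.7) − (-215)·(+0.7)] / 15000 = +0.008900
Flow direction (−∇h) has components (+0.007700 E, -0.008900 N).
Azimuth = atan2(E, N) = atan2(+0.007700, -0.008900) = 139.1° ≈ 139°.

139°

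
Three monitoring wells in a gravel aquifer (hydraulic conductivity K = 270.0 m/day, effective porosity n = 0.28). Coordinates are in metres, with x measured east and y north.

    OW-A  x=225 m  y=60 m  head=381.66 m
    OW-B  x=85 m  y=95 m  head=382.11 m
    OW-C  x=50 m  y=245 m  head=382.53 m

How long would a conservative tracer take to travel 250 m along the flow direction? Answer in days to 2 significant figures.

Taking OW-A as reference: OW-B−OW-A = (-140, 35, +0.45); OW-C−OW-A = (-175, 185, +0.87).
Solve a·Δx + b·Δy = Δh: det = (-140)·185 − (-175)·35 = -19775.
∂h/∂x = [(+0.45)·185 − (+0.87)·35] / -19775 = -0.002670
∂h/∂y = [(-140)·(+0.87) − (-175)·(+0.45)] / -19775 = +0.002177
|∇h| = √(-0.002670² + 0.002177²) = 0.003445
Seepage velocity v = K·i/n = 270.0 × 0.003445 / 0.28 = 3.322 m/day.
t = 250 / 3.322 = 75.26 days.

75 days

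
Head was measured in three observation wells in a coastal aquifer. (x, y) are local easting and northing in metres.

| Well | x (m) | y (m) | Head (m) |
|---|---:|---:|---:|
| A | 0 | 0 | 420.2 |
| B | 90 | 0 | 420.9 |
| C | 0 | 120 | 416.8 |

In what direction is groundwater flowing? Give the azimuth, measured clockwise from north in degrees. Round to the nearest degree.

345°

∂h/∂x = (420.9 − 420.2) / (90 − 0) = +0.007778
∂h/∂y = (416.8 − 420.2) / (120 − 0) = -0.02833
Flow direction (−∇h) has components (-0.007778 E, +0.02833 N).
Azimuth = atan2(E, N) = atan2(-0.007778, +0.02833) = 344.6° ≈ 345°.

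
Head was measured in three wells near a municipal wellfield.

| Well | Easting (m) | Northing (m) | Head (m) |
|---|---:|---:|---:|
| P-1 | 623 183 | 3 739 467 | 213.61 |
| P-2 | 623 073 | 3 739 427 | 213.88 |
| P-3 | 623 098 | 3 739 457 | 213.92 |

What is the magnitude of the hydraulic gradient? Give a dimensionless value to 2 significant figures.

Taking P-1 as reference: P-2−P-1 = (-110, -40, +0.27); P-3−P-1 = (-85, -10, +0.31).
Solve a·Δx + b·Δy = Δh: det = (-110)·(-10) − (-85)·(-40) = -2300.
∂h/∂x = [(+0.27)·(-10) − (+0.31)·(-40)] / -2300 = -0.004217
∂h/∂y = [(-110)·(+0.31) − (-85)·(+0.27)] / -2300 = +0.004848
|∇h| = √(-0.004217² + 0.004848²) = 0.006425

0.0064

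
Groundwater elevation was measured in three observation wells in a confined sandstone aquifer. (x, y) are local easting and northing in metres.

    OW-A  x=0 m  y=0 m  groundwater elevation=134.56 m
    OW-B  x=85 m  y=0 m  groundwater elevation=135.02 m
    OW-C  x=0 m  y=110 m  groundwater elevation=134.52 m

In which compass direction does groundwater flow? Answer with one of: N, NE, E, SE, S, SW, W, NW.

W

∂h/∂x = (135.02 − 134.56) / (85 − 0) = +0.005412
∂h/∂y = (134.52 − 134.56) / (110 − 0) = -0.0003636
Flow = −∇h = (-0.005412 east, +0.0003636 north), which points west.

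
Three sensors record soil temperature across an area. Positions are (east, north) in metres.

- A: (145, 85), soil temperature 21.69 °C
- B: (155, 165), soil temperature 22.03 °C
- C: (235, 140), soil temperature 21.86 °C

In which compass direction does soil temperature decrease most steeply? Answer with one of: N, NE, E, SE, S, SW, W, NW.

S

Differences from A: to B (Δx, Δy, Δh) = (10, 80, +0.34); to C = (90, 55, +0.17).
Solve a·Δx + b·Δy = ΔT: det = 10·55 − 90·80 = -6650.
∂T/∂x = [(+0.34)·55 − (+0.17)·80] / -6650 = -0.0007669
∂T/∂y = [10·(+0.17) − 90·(+0.34)] / -6650 = +0.004346
Steepest decrease is along −∇f = (+0.0007669 E, -0.004346 N) → south.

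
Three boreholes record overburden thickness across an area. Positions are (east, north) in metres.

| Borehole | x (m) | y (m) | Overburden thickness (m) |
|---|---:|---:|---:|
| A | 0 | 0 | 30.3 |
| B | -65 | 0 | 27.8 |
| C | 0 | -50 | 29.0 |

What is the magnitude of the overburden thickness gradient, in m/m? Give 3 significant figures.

∂d/∂x = (27.8 − 30.3) / (-65 − 0) = +0.03846
∂d/∂y = (29.0 − 30.3) / (-50 − 0) = +0.02600
|∇f| = √(0.03846² + 0.02600²) = 0.04642 m/m

0.0464 m/m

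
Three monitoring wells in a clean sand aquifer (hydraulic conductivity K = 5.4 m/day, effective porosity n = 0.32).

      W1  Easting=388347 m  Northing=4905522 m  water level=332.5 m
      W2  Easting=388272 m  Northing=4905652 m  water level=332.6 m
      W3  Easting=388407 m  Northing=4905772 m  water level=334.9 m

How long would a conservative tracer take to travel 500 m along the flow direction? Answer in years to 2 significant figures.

6.3 years

Taking W1 as reference: W2−W1 = (-75, 130, +0.1); W3−W1 = (60, 250, +2.4).
Solve a·Δx + b·Δy = Δh: det = (-75)·250 − 60·130 = -26550.
∂h/∂x = [(+0.1)·250 − (+2.4)·130] / -26550 = +0.01081
∂h/∂y = [(-75)·(+2.4) − 60·(+0.1)] / -26550 = +0.007006
|∇h| = √(0.01081² + 0.007006²) = 0.01288
Seepage velocity v = K·i/n = 5.4 × 0.01288 / 0.32 = 0.2174 m/day.
t = 500 / 0.2174 = 2300 days = 6.3 years.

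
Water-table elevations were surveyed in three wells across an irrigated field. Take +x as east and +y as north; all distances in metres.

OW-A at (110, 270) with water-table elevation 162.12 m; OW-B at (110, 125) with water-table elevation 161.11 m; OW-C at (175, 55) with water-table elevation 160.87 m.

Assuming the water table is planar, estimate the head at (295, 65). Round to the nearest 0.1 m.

With h = a·x + b·y + c and OW-A as origin, the differences give:
  0·a + (-145)·b = -1.01
  65·a + (-215)·b = -1.25
Eliminate b (×(-215) and ×(-145), subtract): 9425·a = 35.900 → a = ∂h/∂x = +0.003809
Back-substitute: b = ∂h/∂y = +0.006966.
h(295, 65) = 162.12 + (+0.003809)·(185) + (+0.006966)·(-205) = 162.12 +0.705 -1.428 = 161.397 m.

161.4 m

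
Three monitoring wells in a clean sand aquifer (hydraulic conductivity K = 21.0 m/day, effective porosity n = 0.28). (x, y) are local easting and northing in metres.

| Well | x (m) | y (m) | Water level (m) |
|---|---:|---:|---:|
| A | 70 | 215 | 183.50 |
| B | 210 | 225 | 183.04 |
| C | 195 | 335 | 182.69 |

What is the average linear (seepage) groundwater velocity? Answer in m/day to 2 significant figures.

Taking A as reference: B−A = (140, 10, -0.46); C−A = (125, 120, -0.81).
Determinant of the coordinate differences = 140·120 − 125·10 = 15550.
∂h/∂x = [(-0.46)·120 − (-0.81)·10] / 15550 = -0.003029
∂h/∂y = [140·(-0.81) − 125·(-0.46)] / 15550 = -0.003595
|∇h| = √(-0.003029² + -0.003595²) = 0.004701
Seepage velocity v = K·i/n = 21.0 × 0.004701 / 0.28 = 0.3526 m/day.

0.35 m/day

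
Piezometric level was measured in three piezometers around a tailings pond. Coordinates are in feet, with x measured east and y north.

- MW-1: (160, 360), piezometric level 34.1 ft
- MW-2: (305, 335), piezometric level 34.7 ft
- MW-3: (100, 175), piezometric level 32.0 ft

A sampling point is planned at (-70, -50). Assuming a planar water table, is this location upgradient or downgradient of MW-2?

downgradient

Taking MW-1 as reference: MW-2−MW-1 = (145, -25, +0.6); MW-3−MW-1 = (-60, -185, -2.1).
Determinant of the coordinate differences = 145·(-185) − (-60)·(-25) = -28325.
∂h/∂x = [(+0.6)·(-185) − (-2.1)·(-25)] / -28325 = +0.005772
∂h/∂y = [145·(-2.1) − (-60)·(+0.6)] / -28325 = +0.009479
Head at (-70, -50) = 34.1 + (+0.005772)·(-230) + (+0.009479)·(-410) = 28.89 ft.
That is lower than the 34.7 ft at MW-2, so the point is downgradient.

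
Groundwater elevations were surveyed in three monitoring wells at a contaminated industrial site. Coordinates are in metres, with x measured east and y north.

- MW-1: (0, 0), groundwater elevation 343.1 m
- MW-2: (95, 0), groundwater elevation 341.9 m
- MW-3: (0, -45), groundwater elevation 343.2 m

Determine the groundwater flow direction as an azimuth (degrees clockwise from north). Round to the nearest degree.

080°

∂h/∂x = (341.9 − 343.1) / (95 − 0) = -0.01263
∂h/∂y = (343.2 − 343.1) / (-45 − 0) = -0.002222
Flow direction (−∇h) has components (+0.01263 E, +0.002222 N).
Azimuth = atan2(E, N) = atan2(+0.01263, +0.002222) = 80.0° ≈ 080°.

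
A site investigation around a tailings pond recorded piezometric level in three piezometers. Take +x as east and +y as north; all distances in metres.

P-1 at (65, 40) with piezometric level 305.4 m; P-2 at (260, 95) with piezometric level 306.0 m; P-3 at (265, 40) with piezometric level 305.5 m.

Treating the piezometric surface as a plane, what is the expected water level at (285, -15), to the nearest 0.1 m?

Differences from P-1: to P-2 (Δx, Δy, Δh) = (195, 55, +0.6); to P-3 = (200, 0, +0.1).
Solve a·Δx + b·Δy = Δh: det = 195·0 − 200·55 = -11000.
∂h/∂x = [(+0.6)·0 − (+0.1)·55] / -11000 = +0.0005000
∂h/∂y = [195·(+0.1) − 200·(+0.6)] / -11000 = +0.009136
h(285, -15) = 305.4 + (+0.0005000)·(220) + (+0.009136)·(-55) = 305.4 +0.110 -0.503 = 305.007 m.

305.0 m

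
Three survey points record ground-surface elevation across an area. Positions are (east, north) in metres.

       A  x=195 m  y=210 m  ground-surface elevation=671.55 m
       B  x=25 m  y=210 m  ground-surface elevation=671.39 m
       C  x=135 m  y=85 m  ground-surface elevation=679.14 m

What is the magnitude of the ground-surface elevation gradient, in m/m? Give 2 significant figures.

Three-point gradient (reference A): Δ to B = (-170, 0, -0.16), Δ to C = (-60, -125, +7.59).
∂z/∂x = +0.0009412, ∂z/∂y = -0.06117 (det = 21250).
|∇f| = √(0.0009412² + -0.06117²) = 0.06118 m/m

0.061 m/m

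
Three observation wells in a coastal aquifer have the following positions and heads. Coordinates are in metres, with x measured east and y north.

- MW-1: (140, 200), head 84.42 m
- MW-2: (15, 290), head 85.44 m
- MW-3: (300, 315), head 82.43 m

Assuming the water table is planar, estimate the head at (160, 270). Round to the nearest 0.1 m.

84.0 m

Three-point gradient (reference MW-1): Δ to MW-2 = (-125, 90, +1.02), Δ to MW-3 = (160, 115, -1.99).
∂h/∂x = -0.01030, ∂h/∂y = -0.002973 (det = -28775).
h(160, 270) = 84.42 + (-0.01030)·(20) + (-0.002973)·(70) = 84.42 -0.206 -0.208 = 84.006 m.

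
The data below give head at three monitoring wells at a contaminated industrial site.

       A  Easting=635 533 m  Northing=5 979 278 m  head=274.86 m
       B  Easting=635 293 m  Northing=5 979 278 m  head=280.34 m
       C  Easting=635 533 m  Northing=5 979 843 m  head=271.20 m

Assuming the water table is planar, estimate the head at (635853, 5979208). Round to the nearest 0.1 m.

∂h/∂x = (280.34 − 274.86) / (635293 − 635533) = -0.02283
∂h/∂y = (271.20 − 274.86) / (5979843 − 5979278) = -0.006478
h(635853, 5979208) = 274.86 + (-0.02283)·(320) + (-0.006478)·(-70) = 274.86 -7.307 +0.453 = 268.007 m.

268.0 m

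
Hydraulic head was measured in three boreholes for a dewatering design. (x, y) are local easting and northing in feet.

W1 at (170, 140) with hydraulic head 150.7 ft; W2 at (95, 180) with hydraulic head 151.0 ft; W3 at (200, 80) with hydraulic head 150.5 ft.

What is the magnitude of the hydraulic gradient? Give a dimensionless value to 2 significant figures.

Three-point gradient (reference W1): Δ to W2 = (-75, 40, +0.3), Δ to W3 = (30, -60, -0.2).
∂h/∂x = -0.003030, ∂h/∂y = +0.001818 (det = 3300).
|∇h| = √(-0.003030² + 0.001818²) = 0.003534

0.0035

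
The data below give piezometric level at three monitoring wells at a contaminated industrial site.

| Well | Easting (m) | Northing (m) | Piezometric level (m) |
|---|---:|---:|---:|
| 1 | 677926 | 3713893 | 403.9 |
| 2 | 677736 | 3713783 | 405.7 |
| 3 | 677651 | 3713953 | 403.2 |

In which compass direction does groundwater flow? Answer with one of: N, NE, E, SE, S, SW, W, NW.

Taking 1 as reference: 2−1 = (-190, -110, +1.8); 3−1 = (-275, 60, -0.7).
Determinant of the coordinate differences = (-190)·60 − (-275)·(-110) = -41650.
∂h/∂x = [(+1.8)·60 − (-0.7)·(-110)] / -41650 = -0.0007443
∂h/∂y = [(-190)·(-0.7) − (-275)·(+1.8)] / -41650 = -0.01508
Flow = −∇h = (+0.0007443 east, +0.01508 north), which points north.

N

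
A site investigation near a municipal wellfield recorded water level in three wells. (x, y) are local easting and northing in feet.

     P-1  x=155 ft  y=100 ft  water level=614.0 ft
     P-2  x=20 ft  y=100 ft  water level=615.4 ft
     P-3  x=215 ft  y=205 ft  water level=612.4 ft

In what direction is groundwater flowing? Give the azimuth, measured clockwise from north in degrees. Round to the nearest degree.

With h = a·x + b·y + c and P-1 as origin, the differences give:
  (-135)·a + 0·b = +1.4
  60·a + 105·b = -1.6
Eliminate b (×105 and ×0, subtract): -14175·a = 147.00 → a = ∂h/∂x = -0.01037
Back-substitute: b = ∂h/∂y = -0.009312.
Flow direction (−∇h) has components (+0.01037 E, +0.009312 N).
Azimuth = atan2(E, N) = atan2(+0.01037, +0.009312) = 48.1° ≈ 048°.

048°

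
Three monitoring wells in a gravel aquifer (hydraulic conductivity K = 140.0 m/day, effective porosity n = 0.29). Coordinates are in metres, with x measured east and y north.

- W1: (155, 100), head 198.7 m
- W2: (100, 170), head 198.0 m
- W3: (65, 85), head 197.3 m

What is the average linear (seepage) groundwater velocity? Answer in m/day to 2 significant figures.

Three-point gradient (reference W1): Δ to W2 = (-55, 70, -0.7), Δ to W3 = (-90, -15, -1.4).
∂h/∂x = +0.01523, ∂h/∂y = +0.001965 (det = 7125).
|∇h| = √(0.01523² + 0.001965²) = 0.01536
Seepage velocity v = K·i/n = 140.0 × 0.01536 / 0.29 = 7.415 m/day.

7.4 m/day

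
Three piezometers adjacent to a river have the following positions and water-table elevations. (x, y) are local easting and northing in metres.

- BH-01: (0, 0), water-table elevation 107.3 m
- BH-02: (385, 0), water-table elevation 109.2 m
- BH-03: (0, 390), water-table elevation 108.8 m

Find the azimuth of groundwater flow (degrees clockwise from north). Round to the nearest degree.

232°

∂h/∂x = (109.2 − 107.3) / (385 − 0) = +0.004935
∂h/∂y = (108.8 − 107.3) / (390 − 0) = +0.003846
Flow direction (−∇h) has components (-0.004935 E, -0.003846 N).
Azimuth = atan2(E, N) = atan2(-0.004935, -0.003846) = 232.1° ≈ 232°.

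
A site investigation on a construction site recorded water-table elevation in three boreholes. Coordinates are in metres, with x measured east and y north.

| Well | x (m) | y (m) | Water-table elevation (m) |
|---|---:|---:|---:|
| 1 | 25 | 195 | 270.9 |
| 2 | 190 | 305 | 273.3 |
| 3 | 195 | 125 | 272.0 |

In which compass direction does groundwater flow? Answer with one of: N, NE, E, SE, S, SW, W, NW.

Taking 1 as reference: 2−1 = (165, 110, +2.4); 3−1 = (170, -70, +1.1).
Solve a·Δx + b·Δy = Δh: det = 165·(-70) − 170·110 = -30250.
∂h/∂x = [(+2.4)·(-70) − (+1.1)·110] / -30250 = +0.009554
∂h/∂y = [165·(+1.1) − 170·(+2.4)] / -30250 = +0.007488
Flow = −∇h = (-0.009554 east, -0.007488 north), which points southwest.

SW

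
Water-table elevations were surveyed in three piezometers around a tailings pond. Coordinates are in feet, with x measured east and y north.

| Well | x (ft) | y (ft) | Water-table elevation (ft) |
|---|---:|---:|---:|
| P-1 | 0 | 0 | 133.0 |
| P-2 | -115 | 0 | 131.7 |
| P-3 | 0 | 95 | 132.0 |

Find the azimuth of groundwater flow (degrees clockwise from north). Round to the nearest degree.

313°

∂h/∂x = (131.7 − 133.0) / (-115 − 0) = +0.01130
∂h/∂y = (132.0 − 133.0) / (95 − 0) = -0.01053
Flow direction (−∇h) has components (-0.01130 E, +0.01053 N).
Azimuth = atan2(E, N) = atan2(-0.01130, +0.01053) = 313.0° ≈ 313°.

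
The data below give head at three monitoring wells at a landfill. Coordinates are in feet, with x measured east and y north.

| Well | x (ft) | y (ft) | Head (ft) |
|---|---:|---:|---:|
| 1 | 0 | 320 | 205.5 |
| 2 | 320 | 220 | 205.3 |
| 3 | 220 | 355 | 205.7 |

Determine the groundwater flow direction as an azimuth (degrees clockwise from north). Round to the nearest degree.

Taking 1 as reference: 2−1 = (320, -100, -0.2); 3−1 = (220, 35, +0.2).
Determinant of the coordinate differences = 320·35 − 220·(-100) = 33200.
∂h/∂x = [(-0.2)·35 − (+0.2)·(-100)] / 33200 = +0.0003916
∂h/∂y = [320·(+0.2) − 220·(-0.2)] / 33200 = +0.003253
Flow direction (−∇h) has components (-0.0003916 E, -0.003253 N).
Azimuth = atan2(E, N) = atan2(-0.0003916, -0.003253) = 186.9° ≈ 187°.

187°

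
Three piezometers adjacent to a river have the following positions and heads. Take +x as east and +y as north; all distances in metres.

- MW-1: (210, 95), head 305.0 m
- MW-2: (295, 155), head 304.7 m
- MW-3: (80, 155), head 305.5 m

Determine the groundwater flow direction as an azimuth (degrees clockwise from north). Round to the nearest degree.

With h = a·x + b·y + c and MW-1 as origin, the differences give:
  85·a + 60·b = -0.3
  (-130)·a + 60·b = +0.5
Eliminate b (×60 and ×60, subtract): 12900·a = -48.00 → a = ∂h/∂x = -0.003721
Back-substitute: b = ∂h/∂y = +0.0002713.
Flow direction (−∇h) has components (+0.003721 E, -0.0002713 N).
Azimuth = atan2(E, N) = atan2(+0.003721, -0.0002713) = 94.2° ≈ 094°.

094°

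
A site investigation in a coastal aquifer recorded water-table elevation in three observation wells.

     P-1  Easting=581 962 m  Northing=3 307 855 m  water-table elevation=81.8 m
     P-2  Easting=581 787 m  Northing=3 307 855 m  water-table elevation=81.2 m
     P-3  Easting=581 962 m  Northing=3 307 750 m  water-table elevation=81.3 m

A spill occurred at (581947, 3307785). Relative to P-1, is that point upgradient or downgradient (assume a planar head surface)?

downgradient

∂h/∂x = (81.2 − 81.8) / (581787 − 581962) = +0.003429
∂h/∂y = (81.3 − 81.8) / (3307750 − 3307855) = +0.004762
Head at (581947, 3307785) = 81.8 + (+0.003429)·(-15) + (+0.004762)·(-70) = 81.42 m.
That is lower than the 81.8 m at P-1, so the point is downgradient.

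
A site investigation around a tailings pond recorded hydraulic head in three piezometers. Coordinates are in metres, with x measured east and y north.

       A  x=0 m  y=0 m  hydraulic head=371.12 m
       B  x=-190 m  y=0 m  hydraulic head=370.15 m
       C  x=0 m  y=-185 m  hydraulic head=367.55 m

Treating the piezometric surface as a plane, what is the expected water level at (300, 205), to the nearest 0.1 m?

376.6 m

∂h/∂x = (370.15 − 371.12) / (-190 − 0) = +0.005105
∂h/∂y = (367.55 − 371.12) / (-185 − 0) = +0.01930
h(300, 205) = 371.12 + (+0.005105)·(300) + (+0.01930)·(205) = 371.12 +1.532 +3.956 = 376.608 m.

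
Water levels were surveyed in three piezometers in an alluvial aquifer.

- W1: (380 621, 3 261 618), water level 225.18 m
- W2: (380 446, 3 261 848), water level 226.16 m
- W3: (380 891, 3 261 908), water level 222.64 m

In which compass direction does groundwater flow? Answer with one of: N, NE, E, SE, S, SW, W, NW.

E

Differences from W1: to W2 (Δx, Δy, Δh) = (-175, 230, +0.98); to W3 = (270, 290, -2.54).
Determinant of the coordinate differences = (-175)·290 − 270·230 = -112850.
∂h/∂x = [(+0.98)·290 − (-2.54)·230] / -112850 = -0.007695
∂h/∂y = [(-175)·(-2.54) − 270·(+0.98)] / -112850 = -0.001594
Flow = −∇h = (+0.007695 east, +0.001594 north), which points east.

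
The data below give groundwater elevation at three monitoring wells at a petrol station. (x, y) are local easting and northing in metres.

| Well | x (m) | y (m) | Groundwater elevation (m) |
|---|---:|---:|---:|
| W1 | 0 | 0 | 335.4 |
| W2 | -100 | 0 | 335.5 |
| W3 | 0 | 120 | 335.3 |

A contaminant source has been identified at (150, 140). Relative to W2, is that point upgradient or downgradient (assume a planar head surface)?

∂h/∂x = (335.5 − 335.4) / (-100 − 0) = -0.001000
∂h/∂y = (335.3 − 335.4) / (120 − 0) = -0.0008333
Head at (150, 140) = 335.4 + (-0.001000)·(150) + (-0.0008333)·(140) = 335.13 m.
That is lower than the 335.5 m at W2, so the point is downgradient.

downgradient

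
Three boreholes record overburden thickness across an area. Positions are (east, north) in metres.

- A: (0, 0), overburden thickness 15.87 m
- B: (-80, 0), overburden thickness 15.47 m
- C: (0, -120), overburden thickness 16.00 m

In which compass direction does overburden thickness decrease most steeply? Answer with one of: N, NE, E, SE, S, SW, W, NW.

∂d/∂x = (15.47 − 15.87) / (-80 − 0) = +0.005000
∂d/∂y = (16.00 − 15.87) / (-120 − 0) = -0.001083
Steepest decrease is along −∇f = (-0.005000 E, +0.001083 N) → west.

W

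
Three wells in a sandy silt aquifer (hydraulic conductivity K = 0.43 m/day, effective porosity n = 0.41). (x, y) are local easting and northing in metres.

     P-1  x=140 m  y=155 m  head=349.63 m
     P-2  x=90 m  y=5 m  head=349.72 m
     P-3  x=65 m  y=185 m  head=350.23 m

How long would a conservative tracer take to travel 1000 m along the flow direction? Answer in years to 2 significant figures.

Differences from P-1: to P-2 (Δx, Δy, Δh) = (-50, -150, +0.09); to P-3 = (-75, 30, +0.60).
Determinant of the coordinate differences = (-50)·30 − (-75)·(-150) = -12750.
∂h/∂x = [(+0.09)·30 − (+0.60)·(-150)] / -12750 = -0.007271
∂h/∂y = [(-50)·(+0.60) − (-75)·(+0.09)] / -12750 = +0.001824
|∇h| = √(-0.007271² + 0.001824²) = 0.007496
Seepage velocity v = K·i/n = 0.43 × 0.007496 / 0.41 = 0.007862 m/day.
t = 1000 / 0.007862 = 1.272e+05 days = 348 years.

350 years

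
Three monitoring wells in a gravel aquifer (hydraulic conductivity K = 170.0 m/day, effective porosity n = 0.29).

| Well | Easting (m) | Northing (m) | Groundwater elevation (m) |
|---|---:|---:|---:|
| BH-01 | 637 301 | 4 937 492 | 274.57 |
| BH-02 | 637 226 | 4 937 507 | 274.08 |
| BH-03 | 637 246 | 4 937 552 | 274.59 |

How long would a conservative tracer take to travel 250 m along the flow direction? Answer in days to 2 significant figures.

38 days

With h = a·x + b·y + c and BH-01 as origin, the differences give:
  (-75)·a + 15·b = -0.49
  (-55)·a + 60·b = +0.02
Eliminate b (×60 and ×15, subtract): -3675·a = -29.700 → a = ∂h/∂x = +0.008082
Back-substitute: b = ∂h/∂y = +0.007741.
|∇h| = √(0.008082² + 0.007741²) = 0.01119
Seepage velocity v = K·i/n = 170.0 × 0.01119 / 0.29 = 6.56 m/day.
t = 250 / 6.56 = 38.11 days.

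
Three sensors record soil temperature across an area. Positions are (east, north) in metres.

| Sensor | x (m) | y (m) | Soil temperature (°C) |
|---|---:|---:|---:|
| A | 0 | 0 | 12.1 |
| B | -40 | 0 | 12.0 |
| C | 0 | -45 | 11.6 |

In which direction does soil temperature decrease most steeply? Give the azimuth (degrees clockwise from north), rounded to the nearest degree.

193°

∂T/∂x = (12.0 − 12.1) / (-40 − 0) = +0.002500
∂T/∂y = (11.6 − 12.1) / (-45 − 0) = +0.01111
Steepest decrease is along −∇f: components (-0.002500 E, -0.01111 N).
Azimuth = atan2(-0.002500, -0.01111) = 192.7° ≈ 193°.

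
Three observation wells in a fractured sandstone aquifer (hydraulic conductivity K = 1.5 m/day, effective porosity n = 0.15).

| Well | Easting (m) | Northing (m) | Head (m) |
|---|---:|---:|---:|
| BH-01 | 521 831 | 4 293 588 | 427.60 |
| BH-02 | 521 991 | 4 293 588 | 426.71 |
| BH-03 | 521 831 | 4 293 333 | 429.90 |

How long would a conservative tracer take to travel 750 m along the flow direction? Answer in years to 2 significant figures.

19 years

∂h/∂x = (426.71 − 427.60) / (521991 − 521831) = -0.005563
∂h/∂y = (429.90 − 427.60) / (4293333 − 4293588) = -0.009020
|∇h| = √(-0.005563² + -0.009020²) = 0.0106
Seepage velocity v = K·i/n = 1.5 × 0.0106 / 0.15 = 0.106 m/day.
t = 750 / 0.106 = 7075 days = 19.4 years.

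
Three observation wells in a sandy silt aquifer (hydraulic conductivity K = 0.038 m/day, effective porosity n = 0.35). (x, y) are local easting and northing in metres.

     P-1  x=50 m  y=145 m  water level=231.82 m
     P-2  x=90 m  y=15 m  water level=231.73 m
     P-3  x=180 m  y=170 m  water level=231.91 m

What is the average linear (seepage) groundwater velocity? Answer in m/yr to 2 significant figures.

Differences from P-1: to P-2 (Δx, Δy, Δh) = (40, -130, -0.09); to P-3 = (130, 25, +0.09).
Determinant of the coordinate differences = 40·25 − 130·(-130) = 17900.
∂h/∂x = [(-0.09)·25 − (+0.09)·(-130)] / 17900 = +0.0005279
∂h/∂y = [40·(+0.09) − 130·(-0.09)] / 17900 = +0.0008547
|∇h| = √(0.0005279² + 0.0008547²) = 0.001005
Seepage velocity v = K·i/n = 0.038 × 0.001005 / 0.35 = 0.0001091 m/day = 0.03985 m/yr.

0.040 m/yr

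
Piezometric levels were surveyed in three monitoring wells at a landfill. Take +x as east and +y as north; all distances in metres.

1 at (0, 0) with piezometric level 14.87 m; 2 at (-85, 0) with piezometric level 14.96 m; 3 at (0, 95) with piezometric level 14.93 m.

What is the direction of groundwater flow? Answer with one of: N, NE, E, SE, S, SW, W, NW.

SE

∂h/∂x = (14.96 − 14.87) / (-85 − 0) = -0.001059
∂h/∂y = (14.93 − 14.87) / (95 − 0) = +0.0006316
Flow = −∇h = (+0.001059 east, -0.0006316 north), which points southeast.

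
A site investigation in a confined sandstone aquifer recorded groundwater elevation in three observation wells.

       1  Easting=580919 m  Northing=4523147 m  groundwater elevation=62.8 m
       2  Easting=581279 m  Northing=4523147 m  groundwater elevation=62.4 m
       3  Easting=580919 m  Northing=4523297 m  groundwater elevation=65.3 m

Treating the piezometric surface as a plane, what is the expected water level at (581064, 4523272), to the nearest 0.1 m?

∂h/∂x = (62.4 − 62.8) / (581279 − 580919) = -0.001111
∂h/∂y = (65.3 − 62.8) / (4523297 − 4523147) = +0.01667
h(581064, 4523272) = 62.8 + (-0.001111)·(145) + (+0.01667)·(125) = 62.8 -0.161 +2.083 = 64.722 m.

64.7 m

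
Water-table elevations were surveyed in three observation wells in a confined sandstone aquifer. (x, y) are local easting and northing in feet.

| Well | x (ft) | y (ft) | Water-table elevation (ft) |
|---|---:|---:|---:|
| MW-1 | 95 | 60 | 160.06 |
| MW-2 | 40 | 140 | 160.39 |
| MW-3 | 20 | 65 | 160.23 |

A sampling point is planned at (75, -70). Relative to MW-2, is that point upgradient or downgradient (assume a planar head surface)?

Differences from MW-1: to MW-2 (Δx, Δy, Δh) = (-55, 80, +0.33); to MW-3 = (-75, 5, +0.17).
Determinant of the coordinate differences = (-55)·5 − (-75)·80 = 5725.
∂h/∂x = [(+0.33)·5 − (+0.17)·80] / 5725 = -0.002087
∂h/∂y = [(-55)·(+0.17) − (-75)·(+0.33)] / 5725 = +0.002690
Head at (75, -70) = 160.06 + (-0.002087)·(-20) + (+0.002690)·(-130) = 159.75 ft.
That is lower than the 160.39 ft at MW-2, so the point is downgradient.

downgradient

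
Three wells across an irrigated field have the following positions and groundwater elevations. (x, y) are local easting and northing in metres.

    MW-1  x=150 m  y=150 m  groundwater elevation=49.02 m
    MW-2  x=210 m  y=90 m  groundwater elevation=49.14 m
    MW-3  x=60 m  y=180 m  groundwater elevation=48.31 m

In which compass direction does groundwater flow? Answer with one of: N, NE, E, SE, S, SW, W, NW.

SW

Three-point gradient (reference MW-1): Δ to MW-2 = (60, -60, +0.12), Δ to MW-3 = (-90, 30, -0.71).
∂h/∂x = +0.01083, ∂h/∂y = +0.008833 (det = -3600).
Flow = −∇h = (-0.01083 east, -0.008833 north), which points southwest.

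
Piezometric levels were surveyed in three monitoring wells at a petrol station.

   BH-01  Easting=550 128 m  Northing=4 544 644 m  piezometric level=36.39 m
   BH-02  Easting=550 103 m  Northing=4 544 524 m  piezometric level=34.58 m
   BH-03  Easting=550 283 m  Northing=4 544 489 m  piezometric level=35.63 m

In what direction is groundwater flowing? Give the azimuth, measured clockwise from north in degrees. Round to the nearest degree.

212°

Differences from BH-01: to BH-02 (Δx, Δy, Δh) = (-25, -120, -1.81); to BH-03 = (155, -155, -0.76).
Determinant of the coordinate differences = (-25)·(-155) − 155·(-120) = 22475.
∂h/∂x = [(-1.81)·(-155) − (-0.76)·(-120)] / 22475 = +0.008425
∂h/∂y = [(-25)·(-0.76) − 155·(-1.81)] / 22475 = +0.01333
Flow direction (−∇h) has components (-0.008425 E, -0.01333 N).
Azimuth = atan2(E, N) = atan2(-0.008425, -0.01333) = 212.3° ≈ 212°.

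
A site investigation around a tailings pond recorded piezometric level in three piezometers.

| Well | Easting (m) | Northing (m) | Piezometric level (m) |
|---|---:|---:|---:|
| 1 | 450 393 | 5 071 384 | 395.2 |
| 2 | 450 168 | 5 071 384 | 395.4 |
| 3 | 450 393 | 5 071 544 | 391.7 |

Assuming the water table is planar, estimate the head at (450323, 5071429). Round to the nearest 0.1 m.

394.3 m

∂h/∂x = (395.4 − 395.2) / (450168 − 450393) = -0.0008889
∂h/∂y = (391.7 − 395.2) / (5071544 − 5071384) = -0.02187
h(450323, 5071429) = 395.2 + (-0.0008889)·(-70) + (-0.02187)·(45) = 395.2 +0.062 -0.984 = 394.278 m.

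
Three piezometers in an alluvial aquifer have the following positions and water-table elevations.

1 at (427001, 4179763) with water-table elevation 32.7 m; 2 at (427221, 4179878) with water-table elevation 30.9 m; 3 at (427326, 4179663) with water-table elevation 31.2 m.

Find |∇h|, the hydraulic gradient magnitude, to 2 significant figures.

0.0073

Three-point gradient (reference 1): Δ to 2 = (220, 115, -1.8), Δ to 3 = (325, -100, -1.5).
∂h/∂x = -0.005937, ∂h/∂y = -0.004295 (det = -59375).
|∇h| = √(-0.005937² + -0.004295²) = 0.007328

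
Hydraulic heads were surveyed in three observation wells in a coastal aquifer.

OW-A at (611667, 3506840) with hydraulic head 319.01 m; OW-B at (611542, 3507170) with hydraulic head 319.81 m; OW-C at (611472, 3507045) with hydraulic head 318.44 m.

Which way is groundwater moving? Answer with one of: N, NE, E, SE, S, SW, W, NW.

Differences from OW-A: to OW-B (Δx, Δy, Δh) = (-125, 330, +0.80); to OW-C = (-195, 205, -0.57).
Determinant of the coordinate differences = (-125)·205 − (-195)·330 = 38725.
∂h/∂x = [(+0.80)·205 − (-0.57)·330] / 38725 = +0.009092
∂h/∂y = [(-125)·(-0.57) − (-195)·(+0.80)] / 38725 = +0.005868
Flow = −∇h = (-0.009092 east, -0.005868 north), which points southwest.

SW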